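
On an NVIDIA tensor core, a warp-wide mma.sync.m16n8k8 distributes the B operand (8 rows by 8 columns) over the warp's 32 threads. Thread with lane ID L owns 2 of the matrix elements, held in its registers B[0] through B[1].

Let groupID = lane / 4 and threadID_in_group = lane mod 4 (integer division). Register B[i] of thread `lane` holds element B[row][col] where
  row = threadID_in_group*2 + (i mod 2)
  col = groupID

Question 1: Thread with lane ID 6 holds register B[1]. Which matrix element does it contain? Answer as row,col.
lane 6⇒6/4=1, 6 mod 4=2
i=1  r:2·2+1⇒5  c:1

5,1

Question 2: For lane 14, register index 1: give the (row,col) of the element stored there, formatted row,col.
14: gid=3,tid=2
[1] (2*2+1,3) = (5,3)

5,3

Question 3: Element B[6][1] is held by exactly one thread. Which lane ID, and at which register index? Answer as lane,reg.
7,0

c=1->g=1  r=6->t=3,b0=0
L=1*4+3=7  i=0=0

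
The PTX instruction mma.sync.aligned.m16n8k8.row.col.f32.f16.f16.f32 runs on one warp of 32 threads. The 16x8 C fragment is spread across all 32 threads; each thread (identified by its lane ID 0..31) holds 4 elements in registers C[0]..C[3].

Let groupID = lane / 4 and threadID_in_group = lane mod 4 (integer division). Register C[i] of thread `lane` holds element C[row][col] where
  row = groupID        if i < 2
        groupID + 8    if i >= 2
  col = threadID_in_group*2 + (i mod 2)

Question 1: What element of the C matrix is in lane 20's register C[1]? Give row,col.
5,1

20: G=5,T=0
[1] (5+0,0*2+1) = (5,1)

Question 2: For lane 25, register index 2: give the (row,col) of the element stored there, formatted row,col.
lane 25->25/4=6, 25 mod 4=1
i=2  r:6+8->14  c:2·1+0->2

14,2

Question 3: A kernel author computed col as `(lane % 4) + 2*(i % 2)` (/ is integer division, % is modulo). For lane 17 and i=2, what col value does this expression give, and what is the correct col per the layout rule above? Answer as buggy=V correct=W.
`(lane % 4) + 2*(i % 2)`[17,2]->1
lane 17: g=4 (17/4), t=1 (17%4)
i=2: r=4+8=12, c=1*2+0=2
col: 1 vs 2

buggy=1 correct=2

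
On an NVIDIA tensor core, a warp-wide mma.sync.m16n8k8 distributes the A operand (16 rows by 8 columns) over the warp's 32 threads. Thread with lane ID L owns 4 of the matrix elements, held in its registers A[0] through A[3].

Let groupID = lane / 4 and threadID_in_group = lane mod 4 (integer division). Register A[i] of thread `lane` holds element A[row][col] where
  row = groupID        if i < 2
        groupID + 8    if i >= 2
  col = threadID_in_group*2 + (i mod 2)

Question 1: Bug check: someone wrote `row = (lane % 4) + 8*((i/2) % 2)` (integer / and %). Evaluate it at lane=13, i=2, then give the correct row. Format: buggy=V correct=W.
`(lane % 4) + 8*((i/2) % 2)`[13,2]->9
lane 13: g=3 (13/4), t=1 (13%4)
i=2: r=3+8=11, c=1*2+0=2
row: 9 vs 11

buggy=9 correct=11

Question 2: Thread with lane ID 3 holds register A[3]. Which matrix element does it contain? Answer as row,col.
8,7

L=3=>grp=3>>2=0, tig=3&3=3
[3]=>row 0+8=8  col 3·2+1=7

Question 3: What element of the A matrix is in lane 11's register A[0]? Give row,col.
2,6

L=11=>grp=11>>2=2, tig=11&3=3
[0]=>row 2+0=2  col 3·2+0=6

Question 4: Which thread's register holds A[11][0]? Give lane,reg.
12,2

r=11->g=3,rb=1  c=0->t=0,b0=0
L=3*4+0=12  i=1*2+0=2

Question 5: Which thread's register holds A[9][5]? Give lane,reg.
6,3

r=9->g=1,rb=1  c=5->t=2,b0=1
L=1*4+2=6  i=1*2+1=3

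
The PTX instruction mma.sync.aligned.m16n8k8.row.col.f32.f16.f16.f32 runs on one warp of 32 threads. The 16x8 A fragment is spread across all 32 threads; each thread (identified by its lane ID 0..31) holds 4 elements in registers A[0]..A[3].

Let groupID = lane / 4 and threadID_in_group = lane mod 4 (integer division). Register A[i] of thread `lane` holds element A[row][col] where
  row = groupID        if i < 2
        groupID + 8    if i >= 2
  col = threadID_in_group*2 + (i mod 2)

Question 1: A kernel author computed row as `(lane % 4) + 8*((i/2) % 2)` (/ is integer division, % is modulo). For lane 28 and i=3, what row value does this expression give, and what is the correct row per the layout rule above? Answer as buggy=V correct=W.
`(lane % 4) + 8*((i/2) % 2)`[28,3]->8
lane 28: g=7 (28/4), t=0 (28%4)
i=3: r=7+8=15, c=0*2+1=1
row: 8 vs 15

buggy=8 correct=15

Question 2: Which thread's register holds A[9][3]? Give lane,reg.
5,3

r=9⇒gr=1,Rb=1  c=3⇒th=1,odd=1
L=1*4+1=5  i=1*2+1=3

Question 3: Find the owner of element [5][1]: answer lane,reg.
20,1

r: 5->gid=5,r8=0  c: 1->tid=0,i&1=1
L=5*4+0=20  i=0*2+1=1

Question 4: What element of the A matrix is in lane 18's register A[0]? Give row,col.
4,4

lane 18: g=4 (18/4), t=2 (18%4)
i=0: r=4+0=4, c=2*2+0=4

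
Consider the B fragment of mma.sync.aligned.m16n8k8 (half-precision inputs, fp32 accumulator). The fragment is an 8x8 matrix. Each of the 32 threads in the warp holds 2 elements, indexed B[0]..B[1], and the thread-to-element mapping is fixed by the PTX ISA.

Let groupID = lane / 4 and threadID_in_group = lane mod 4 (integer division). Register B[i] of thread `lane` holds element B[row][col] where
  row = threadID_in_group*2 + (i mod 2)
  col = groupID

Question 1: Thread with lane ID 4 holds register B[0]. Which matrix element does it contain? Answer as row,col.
lane 4: grp=1 (4/4), tig=0 (4%4)
i=0: r=0*2+0=0, c=grp=1

0,1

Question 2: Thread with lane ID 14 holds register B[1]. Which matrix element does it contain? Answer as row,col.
5,3

lane 14->14/4=3, 14 mod 4=2
i=1  r:2·2+1->5  c:3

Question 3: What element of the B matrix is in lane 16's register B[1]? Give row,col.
1,4

lane 16⇒16/4=4, 16 mod 4=0
i=1  r:2·0+1⇒1  c:4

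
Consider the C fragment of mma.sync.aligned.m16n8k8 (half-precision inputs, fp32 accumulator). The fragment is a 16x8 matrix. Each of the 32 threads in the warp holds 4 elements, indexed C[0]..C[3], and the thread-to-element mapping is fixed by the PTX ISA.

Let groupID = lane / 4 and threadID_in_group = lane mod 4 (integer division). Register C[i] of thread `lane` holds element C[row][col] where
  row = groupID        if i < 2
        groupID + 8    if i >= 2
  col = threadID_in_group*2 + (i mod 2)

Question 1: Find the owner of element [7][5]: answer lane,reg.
30,1

r=7⇒gr=7,Rb=0  c=5⇒th=2,odd=1
L=7*4+2=30  i=0*2+1=1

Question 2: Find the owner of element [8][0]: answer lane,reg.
0,2

r: 8->gid=0,r8=1  c: 0->tid=0,i&1=0
L=0*4+0=0  i=1*2+0=2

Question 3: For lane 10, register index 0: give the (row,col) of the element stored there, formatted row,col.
lane 10->10/4=2, 10 mod 4=2
i=0  r:2+0->2  c:2·2+0->4

2,4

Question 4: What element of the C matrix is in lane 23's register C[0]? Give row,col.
5,6

lane 23: gid=5 (23/4), tid=3 (23%4)
i=0: r=5+0=5, c=3*2+0=6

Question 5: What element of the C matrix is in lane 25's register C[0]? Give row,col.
L=25→G=25>>2=6, T=25&3=1
[0]→row 6+0=6  col 1·2+0=2

6,2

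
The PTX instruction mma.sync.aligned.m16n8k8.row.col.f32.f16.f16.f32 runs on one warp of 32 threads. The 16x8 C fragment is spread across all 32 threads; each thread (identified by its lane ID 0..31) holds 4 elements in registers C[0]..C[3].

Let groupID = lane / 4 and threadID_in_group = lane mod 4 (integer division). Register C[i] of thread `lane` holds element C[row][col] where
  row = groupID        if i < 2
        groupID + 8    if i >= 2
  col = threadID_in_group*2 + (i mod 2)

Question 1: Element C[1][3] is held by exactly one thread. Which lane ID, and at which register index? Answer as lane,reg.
r=1→G=1,rhi=0  c=3→T=1,p=1
L=1*4+1=5  i=0*2+1=1

5,1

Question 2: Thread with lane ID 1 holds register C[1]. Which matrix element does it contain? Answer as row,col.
0,3

1: gr=0,th=1
[1] (0+0,1*2+1) = (0,3)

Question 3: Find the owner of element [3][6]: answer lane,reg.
r:3=>grp=3,rB=0  c:6=>tig=3,lo=0
L=3*4+3=15  i=0*2+0=0

15,0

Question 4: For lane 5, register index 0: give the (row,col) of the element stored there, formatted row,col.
lane 5⇒5/4=1, 5 mod 4=1
i=0  r:1+0⇒1  c:2·1+0⇒2

1,2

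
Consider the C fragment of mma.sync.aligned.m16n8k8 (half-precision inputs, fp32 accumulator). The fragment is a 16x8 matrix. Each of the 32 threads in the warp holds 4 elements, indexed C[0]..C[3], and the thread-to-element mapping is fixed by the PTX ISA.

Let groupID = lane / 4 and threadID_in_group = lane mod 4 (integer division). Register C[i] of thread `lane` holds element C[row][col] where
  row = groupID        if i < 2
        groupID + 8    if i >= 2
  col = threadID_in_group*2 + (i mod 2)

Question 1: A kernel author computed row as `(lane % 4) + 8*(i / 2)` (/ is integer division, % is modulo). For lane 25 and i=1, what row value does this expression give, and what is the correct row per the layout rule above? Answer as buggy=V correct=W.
buggy=1 correct=6

`(lane % 4) + 8*(i / 2)`[25,1]->1
25: gid=6,tid=1
[1] (6+0,1*2+1) = (6,3)
row: 1 vs 6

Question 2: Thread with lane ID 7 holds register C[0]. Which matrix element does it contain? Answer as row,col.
1,6

lane 7: G=1 (7/4), T=3 (7%4)
i=0: r=1+0=1, c=3*2+0=6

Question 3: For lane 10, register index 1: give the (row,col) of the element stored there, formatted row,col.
lane 10→10/4=2, 10 mod 4=2
i=1  r:2+0→2  c:2·2+1→5

2,5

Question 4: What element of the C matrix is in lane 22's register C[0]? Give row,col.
5,4

22: G=5,T=2
[0] (5+0,2*2+0) = (5,4)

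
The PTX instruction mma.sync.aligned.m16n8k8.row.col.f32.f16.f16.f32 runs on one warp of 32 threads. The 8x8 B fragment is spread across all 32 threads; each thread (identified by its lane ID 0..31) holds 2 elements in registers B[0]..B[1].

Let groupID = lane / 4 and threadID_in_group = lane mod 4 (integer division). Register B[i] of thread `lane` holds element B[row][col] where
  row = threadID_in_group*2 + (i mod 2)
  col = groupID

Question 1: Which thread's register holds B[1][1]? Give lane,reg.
4,1

c: 1->gid=1  r: 1->tid=0,i&1=1
L=1*4+0=4  i=1=1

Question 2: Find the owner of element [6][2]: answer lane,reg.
c:2=>grp=2  r:6=>tig=3,lo=0
L=2*4+3=11  i=0=0

11,0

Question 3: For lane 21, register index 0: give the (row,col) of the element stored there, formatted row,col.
lane 21->21/4=5, 21 mod 4=1
i=0  r:2·1+0->2  c:5

2,5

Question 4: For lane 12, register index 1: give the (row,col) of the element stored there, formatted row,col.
1,3

lane 12: grp=3 (12/4), tig=0 (12%4)
i=1: r=0*2+1=1, c=grp=3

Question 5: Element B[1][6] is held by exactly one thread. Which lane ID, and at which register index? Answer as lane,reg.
c=6->g=6  r=1->t=0,b0=1
L=6*4+0=24  i=1=1

24,1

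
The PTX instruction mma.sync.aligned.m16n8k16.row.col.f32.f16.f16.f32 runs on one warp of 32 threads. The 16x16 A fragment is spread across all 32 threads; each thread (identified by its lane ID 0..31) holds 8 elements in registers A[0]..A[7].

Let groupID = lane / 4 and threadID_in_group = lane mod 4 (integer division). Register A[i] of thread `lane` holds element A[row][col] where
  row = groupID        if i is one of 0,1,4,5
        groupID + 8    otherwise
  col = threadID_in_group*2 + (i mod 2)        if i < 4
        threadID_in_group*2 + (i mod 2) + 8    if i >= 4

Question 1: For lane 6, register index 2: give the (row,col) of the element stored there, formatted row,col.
6: gr=1,th=2
[2] (1+8,2*2+0+0) = (9,4)

9,4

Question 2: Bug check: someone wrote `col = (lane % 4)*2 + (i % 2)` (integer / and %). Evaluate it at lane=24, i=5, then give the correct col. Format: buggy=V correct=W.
buggy=1 correct=9

`(lane % 4)*2 + (i % 2)`[24,5]->1
L=24->g=24>>2=6, t=24&3=0
[5]->row 6+0=6  col 0·2+1+8=9
col: 1 vs 9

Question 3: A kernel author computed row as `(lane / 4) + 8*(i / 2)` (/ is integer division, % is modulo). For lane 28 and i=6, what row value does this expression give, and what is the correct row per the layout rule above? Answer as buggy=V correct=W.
buggy=31 correct=15

`(lane / 4) + 8*(i / 2)`[28,6]=>31
28: grp=7,tig=0
[6] (7+8,0*2+0+8) = (15,8)
row: 31 vs 15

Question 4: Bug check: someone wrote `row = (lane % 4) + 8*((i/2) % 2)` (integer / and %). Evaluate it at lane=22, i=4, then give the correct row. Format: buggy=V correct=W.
buggy=2 correct=5

`(lane % 4) + 8*((i/2) % 2)`[22,4]→2
lane 22: G=5 (22/4), T=2 (22%4)
i=4: r=5+0=5, c=2*2+0+8=12
row: 2 vs 5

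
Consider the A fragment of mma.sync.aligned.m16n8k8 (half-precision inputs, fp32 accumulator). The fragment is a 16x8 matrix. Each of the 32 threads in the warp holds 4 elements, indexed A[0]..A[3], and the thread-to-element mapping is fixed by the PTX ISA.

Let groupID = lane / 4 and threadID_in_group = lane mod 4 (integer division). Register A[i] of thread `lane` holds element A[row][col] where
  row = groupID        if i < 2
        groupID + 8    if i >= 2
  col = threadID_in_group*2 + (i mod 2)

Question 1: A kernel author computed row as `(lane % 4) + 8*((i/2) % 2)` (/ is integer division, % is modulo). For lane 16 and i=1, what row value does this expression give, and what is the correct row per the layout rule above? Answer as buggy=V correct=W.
`(lane % 4) + 8*((i/2) % 2)`[16,1]⇒0
lane 16: gr=4 (16/4), th=0 (16%4)
i=1: r=4+0=4, c=0*2+1=1
row: 0 vs 4

buggy=0 correct=4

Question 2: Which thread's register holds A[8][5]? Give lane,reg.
r=8⇒gr=0,Rb=1  c=5⇒th=2,odd=1
L=0*4+2=2  i=1*2+1=3

2,3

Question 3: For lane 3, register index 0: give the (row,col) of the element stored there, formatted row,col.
0,6

lane 3->3/4=0, 3 mod 4=3
i=0  r:0+0->0  c:2·3+0->6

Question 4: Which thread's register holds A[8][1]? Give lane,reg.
0,3

r: 8->gid=0,r8=1  c: 1->tid=0,i&1=1
L=0*4+0=0  i=1*2+1=3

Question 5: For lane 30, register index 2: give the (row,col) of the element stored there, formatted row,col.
lane 30->30/4=7, 30 mod 4=2
i=2  r:7+8->15  c:2·2+0->4

15,4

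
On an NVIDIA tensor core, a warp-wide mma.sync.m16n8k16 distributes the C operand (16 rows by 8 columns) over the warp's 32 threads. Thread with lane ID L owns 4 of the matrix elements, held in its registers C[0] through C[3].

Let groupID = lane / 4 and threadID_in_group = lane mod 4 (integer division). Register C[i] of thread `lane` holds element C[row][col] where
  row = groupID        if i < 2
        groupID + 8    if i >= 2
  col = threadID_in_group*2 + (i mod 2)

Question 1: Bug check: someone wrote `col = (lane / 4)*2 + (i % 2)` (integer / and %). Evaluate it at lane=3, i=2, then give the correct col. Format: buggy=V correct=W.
buggy=0 correct=6

`(lane / 4)*2 + (i % 2)`[3,2]->0
L=3->gid=3>>2=0, tid=3&3=3
[2]->row 0+8=8  col 3·2+0=6
col: 0 vs 6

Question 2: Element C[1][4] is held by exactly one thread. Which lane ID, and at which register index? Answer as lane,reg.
6,0

r=1→G=1,rhi=0  c=4→T=2,p=0
L=1*4+2=6  i=0*2+0=0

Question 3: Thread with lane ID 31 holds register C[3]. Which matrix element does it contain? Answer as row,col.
lane 31⇒31/4=7, 31 mod 4=3
i=3  r:7+8⇒15  c:2·3+1⇒7

15,7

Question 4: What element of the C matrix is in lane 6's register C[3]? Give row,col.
9,5

L=6⇒gr=6>>2=1, th=6&3=2
[3]⇒row 1+8=9  col 2·2+1=5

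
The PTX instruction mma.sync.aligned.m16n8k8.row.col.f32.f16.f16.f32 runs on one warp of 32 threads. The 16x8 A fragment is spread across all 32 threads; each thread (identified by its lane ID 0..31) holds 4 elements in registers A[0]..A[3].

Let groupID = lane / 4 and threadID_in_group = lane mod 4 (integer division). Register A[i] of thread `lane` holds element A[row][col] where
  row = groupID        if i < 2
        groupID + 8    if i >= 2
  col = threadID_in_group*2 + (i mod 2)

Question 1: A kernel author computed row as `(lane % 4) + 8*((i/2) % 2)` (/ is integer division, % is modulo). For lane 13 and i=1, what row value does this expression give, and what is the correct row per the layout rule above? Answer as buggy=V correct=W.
buggy=1 correct=3

`(lane % 4) + 8*((i/2) % 2)`[13,1]->1
13: g=3,t=1
[1] (3+0,1*2+1) = (3,3)
row: 1 vs 3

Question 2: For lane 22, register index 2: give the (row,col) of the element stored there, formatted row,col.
13,4

L=22->gid=22>>2=5, tid=22&3=2
[2]->row 5+8=13  col 2·2+0=4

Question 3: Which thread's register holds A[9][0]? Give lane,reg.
r=9->g=1,rb=1  c=0->t=0,b0=0
L=1*4+0=4  i=1*2+0=2

4,2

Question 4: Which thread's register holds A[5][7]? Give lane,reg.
23,1

r: 5->gid=5,r8=0  c: 7->tid=3,i&1=1
L=5*4+3=23  i=0*2+1=1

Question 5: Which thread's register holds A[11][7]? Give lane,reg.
15,3

r=11⇒gr=3,Rb=1  c=7⇒th=3,odd=1
L=3*4+3=15  i=1*2+1=3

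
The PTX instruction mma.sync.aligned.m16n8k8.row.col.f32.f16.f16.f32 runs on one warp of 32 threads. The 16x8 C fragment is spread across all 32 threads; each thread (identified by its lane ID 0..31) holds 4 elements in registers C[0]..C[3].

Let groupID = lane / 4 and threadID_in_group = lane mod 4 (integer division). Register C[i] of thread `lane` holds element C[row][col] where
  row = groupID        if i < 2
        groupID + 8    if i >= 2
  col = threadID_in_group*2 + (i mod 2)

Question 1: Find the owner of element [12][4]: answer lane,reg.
r:12=>grp=4,rB=1  c:4=>tig=2,lo=0
L=4*4+2=18  i=1*2+0=2

18,2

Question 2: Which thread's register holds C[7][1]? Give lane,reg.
28,1

r: 7->gid=7,r8=0  c: 1->tid=0,i&1=1
L=7*4+0=28  i=0*2+1=1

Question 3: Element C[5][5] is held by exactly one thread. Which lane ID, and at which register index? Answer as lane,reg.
r=5→G=5,rhi=0  c=5→T=2,p=1
L=5*4+2=22  i=0*2+1=1

22,1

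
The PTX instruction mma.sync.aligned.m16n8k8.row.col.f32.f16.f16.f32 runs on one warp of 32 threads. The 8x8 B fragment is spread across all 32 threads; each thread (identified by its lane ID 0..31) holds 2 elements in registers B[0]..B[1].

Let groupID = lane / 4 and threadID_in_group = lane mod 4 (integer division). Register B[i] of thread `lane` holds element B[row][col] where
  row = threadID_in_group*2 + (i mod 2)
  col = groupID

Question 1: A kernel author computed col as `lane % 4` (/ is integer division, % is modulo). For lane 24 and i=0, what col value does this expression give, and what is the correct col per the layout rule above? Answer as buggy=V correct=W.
`lane % 4`[24,0]->0
lane 24: gid=6 (24/4), tid=0 (24%4)
i=0: r=0*2+0=0, c=gid=6
col: 0 vs 6

buggy=0 correct=6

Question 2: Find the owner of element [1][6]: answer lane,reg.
c=6→G=6  r=1→T=0,p=1
L=6*4+0=24  i=1=1

24,1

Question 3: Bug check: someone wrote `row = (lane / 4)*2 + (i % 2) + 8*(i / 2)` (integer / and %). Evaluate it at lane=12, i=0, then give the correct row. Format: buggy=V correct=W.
`(lane / 4)*2 + (i % 2) + 8*(i / 2)`[12,0]=>6
lane 12: grp=3 (12/4), tig=0 (12%4)
i=0: r=0*2+0=0, c=grp=3
row: 6 vs 0

buggy=6 correct=0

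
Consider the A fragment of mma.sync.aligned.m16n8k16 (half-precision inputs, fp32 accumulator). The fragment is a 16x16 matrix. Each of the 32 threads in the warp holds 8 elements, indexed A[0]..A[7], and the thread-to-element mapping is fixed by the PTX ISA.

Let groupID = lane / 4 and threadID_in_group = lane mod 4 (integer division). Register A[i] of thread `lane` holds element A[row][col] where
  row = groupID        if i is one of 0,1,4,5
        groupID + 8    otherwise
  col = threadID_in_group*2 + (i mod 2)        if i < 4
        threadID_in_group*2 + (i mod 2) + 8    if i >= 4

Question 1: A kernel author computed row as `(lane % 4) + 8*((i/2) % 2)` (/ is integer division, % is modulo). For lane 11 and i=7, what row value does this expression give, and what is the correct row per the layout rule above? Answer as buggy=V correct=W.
`(lane % 4) + 8*((i/2) % 2)`[11,7]→11
lane 11: G=2 (11/4), T=3 (11%4)
i=7: r=2+8=10, c=3*2+1+8=15
row: 11 vs 10

buggy=11 correct=10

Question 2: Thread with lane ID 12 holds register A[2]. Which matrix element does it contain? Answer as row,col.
lane 12: gr=3 (12/4), th=0 (12%4)
i=2: r=3+8=11, c=0*2+0+0=0

11,0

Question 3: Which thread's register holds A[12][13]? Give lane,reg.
18,7

r=12→G=4,rhi=1  c=13→chi=1,T=2,p=1
L=4*4+2=18  i=1*4+1*2+1=7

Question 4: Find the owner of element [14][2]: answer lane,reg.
25,2

r:14=>grp=6,rB=1  c:2=>cB=0,tig=1,lo=0
L=6*4+1=25  i=0*4+1*2+0=2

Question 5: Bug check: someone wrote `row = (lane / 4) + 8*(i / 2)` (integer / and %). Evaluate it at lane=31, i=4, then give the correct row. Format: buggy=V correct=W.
buggy=23 correct=7

`(lane / 4) + 8*(i / 2)`[31,4]→23
L=31→G=31>>2=7, T=31&3=3
[4]→row 7+0=7  col 3·2+0+8=14
row: 23 vs 7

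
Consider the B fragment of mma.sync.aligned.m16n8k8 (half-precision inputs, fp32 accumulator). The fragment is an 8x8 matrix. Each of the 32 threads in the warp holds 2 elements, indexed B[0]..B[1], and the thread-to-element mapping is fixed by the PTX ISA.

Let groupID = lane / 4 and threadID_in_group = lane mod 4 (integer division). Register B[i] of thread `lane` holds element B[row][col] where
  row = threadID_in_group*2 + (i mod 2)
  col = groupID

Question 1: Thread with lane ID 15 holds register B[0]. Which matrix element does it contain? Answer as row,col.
6,3

lane 15->15/4=3, 15 mod 4=3
i=0  r:2·3+0->6  c:3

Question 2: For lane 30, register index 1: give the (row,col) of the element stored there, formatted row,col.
5,7

lane 30: grp=7 (30/4), tig=2 (30%4)
i=1: r=2*2+1=5, c=grp=7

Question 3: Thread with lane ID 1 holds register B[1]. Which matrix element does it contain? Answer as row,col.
lane 1: gr=0 (1/4), th=1 (1%4)
i=1: r=1*2+1=3, c=gr=0

3,0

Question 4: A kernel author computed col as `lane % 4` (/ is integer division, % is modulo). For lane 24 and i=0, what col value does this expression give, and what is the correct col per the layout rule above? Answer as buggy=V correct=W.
buggy=0 correct=6

`lane % 4`[24,0]→0
L=24→G=24>>2=6, T=24&3=0
[0]→row 0·2+0=0  col G=6
col: 0 vs 6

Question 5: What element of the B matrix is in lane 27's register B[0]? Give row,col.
lane 27: g=6 (27/4), t=3 (27%4)
i=0: r=3*2+0=6, c=g=6

6,6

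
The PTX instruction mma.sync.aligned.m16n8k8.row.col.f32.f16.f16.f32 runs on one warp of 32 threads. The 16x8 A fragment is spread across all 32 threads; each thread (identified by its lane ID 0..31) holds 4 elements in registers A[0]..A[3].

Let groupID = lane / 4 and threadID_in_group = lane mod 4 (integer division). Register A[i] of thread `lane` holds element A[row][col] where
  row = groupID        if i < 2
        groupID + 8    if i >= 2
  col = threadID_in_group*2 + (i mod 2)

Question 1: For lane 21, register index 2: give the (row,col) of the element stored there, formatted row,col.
lane 21=>21/4=5, 21 mod 4=1
i=2  r:5+8=>13  c:2·1+0=>2

13,2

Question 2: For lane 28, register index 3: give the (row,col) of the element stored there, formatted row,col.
L=28→G=28>>2=7, T=28&3=0
[3]→row 7+8=15  col 0·2+1=1

15,1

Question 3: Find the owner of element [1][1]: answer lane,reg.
r: 1->gid=1,r8=0  c: 1->tid=0,i&1=1
L=1*4+0=4  i=0*2+1=1

4,1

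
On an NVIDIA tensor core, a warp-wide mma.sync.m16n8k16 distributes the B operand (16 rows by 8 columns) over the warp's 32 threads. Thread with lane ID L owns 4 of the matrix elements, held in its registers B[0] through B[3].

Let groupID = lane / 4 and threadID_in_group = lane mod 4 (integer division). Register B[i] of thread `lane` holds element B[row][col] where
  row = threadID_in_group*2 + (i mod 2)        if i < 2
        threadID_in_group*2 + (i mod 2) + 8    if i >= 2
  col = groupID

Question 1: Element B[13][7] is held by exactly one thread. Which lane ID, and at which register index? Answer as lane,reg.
c=7->g=7  r=13->rb=1,t=2,b0=1
L=7*4+2=30  i=1*2+1=3

30,3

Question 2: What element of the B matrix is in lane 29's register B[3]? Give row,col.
29: g=7,t=1
[3] (1*2+1+8,7) = (11,7)

11,7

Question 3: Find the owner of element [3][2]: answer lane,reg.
c=2⇒gr=2  r=3⇒Rb=0,th=1,odd=1
L=2*4+1=9  i=0*2+1=1

9,1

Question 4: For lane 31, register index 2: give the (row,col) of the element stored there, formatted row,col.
L=31->gid=31>>2=7, tid=31&3=3
[2]->row 3·2+0+8=14  col gid=7

14,7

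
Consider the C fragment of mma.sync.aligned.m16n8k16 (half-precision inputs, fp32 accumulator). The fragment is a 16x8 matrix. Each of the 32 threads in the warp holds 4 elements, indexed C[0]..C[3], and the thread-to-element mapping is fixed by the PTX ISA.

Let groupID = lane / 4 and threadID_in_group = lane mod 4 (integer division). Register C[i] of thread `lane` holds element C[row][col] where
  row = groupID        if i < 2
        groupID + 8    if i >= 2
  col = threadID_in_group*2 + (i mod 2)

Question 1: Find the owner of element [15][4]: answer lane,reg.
r=15⇒gr=7,Rb=1  c=4⇒th=2,odd=0
L=7*4+2=30  i=1*2+0=2

30,2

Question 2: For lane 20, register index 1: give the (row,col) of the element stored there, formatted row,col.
5,1

L=20→G=20>>2=5, T=20&3=0
[1]→row 5+0=5  col 0·2+1=1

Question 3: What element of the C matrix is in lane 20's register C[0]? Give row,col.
L=20->gid=20>>2=5, tid=20&3=0
[0]->row 5+0=5  col 0·2+0=0

5,0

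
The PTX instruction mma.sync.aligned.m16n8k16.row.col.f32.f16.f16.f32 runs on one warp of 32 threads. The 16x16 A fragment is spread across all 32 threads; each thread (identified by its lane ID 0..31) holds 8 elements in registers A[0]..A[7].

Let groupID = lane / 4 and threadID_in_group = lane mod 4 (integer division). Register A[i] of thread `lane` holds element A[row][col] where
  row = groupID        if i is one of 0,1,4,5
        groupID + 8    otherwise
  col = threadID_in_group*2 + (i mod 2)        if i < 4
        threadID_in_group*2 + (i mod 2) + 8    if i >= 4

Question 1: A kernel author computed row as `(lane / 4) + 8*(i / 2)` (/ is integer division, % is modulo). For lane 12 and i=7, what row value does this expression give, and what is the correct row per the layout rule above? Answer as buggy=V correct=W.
buggy=27 correct=11

`(lane / 4) + 8*(i / 2)`[12,7]->27
lane 12: g=3 (12/4), t=0 (12%4)
i=7: r=3+8=11, c=0*2+1+8=9
row: 27 vs 11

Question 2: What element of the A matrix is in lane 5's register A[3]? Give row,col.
9,3

lane 5: grp=1 (5/4), tig=1 (5%4)
i=3: r=1+8=9, c=1*2+1+0=3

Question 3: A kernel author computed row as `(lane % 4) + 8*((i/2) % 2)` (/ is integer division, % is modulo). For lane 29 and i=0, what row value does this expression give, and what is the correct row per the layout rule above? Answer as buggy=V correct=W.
`(lane % 4) + 8*((i/2) % 2)`[29,0]->1
L=29->gid=29>>2=7, tid=29&3=1
[0]->row 7+0=7  col 1·2+0+0=2
row: 1 vs 7

buggy=1 correct=7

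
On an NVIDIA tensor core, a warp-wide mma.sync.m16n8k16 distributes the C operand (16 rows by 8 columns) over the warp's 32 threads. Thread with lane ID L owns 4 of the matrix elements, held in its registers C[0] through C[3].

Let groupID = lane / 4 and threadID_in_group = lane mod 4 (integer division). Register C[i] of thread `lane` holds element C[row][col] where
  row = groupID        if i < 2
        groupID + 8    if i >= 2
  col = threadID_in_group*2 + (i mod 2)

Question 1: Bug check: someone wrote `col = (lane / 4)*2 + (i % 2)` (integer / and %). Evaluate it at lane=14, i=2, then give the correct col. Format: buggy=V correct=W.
`(lane / 4)*2 + (i % 2)`[14,2]=>6
lane 14: grp=3 (14/4), tig=2 (14%4)
i=2: r=3+8=11, c=2*2+0=4
col: 6 vs 4

buggy=6 correct=4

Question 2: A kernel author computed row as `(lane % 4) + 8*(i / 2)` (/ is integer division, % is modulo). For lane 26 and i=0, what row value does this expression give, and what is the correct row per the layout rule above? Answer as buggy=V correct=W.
buggy=2 correct=6

`(lane % 4) + 8*(i / 2)`[26,0]->2
lane 26: gid=6 (26/4), tid=2 (26%4)
i=0: r=6+0=6, c=2*2+0=4
row: 2 vs 6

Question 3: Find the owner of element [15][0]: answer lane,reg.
28,2

r: 15->gid=7,r8=1  c: 0->tid=0,i&1=0
L=7*4+0=28  i=1*2+0=2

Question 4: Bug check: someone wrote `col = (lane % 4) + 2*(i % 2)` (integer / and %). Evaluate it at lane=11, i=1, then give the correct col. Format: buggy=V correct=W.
`(lane % 4) + 2*(i % 2)`[11,1]→5
lane 11: G=2 (11/4), T=3 (11%4)
i=1: r=2+0=2, c=3*2+1=7
col: 5 vs 7

buggy=5 correct=7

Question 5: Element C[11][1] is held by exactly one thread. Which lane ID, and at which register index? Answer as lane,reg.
12,3

r=11→G=3,rhi=1  c=1→T=0,p=1
L=3*4+0=12  i=1*2+1=3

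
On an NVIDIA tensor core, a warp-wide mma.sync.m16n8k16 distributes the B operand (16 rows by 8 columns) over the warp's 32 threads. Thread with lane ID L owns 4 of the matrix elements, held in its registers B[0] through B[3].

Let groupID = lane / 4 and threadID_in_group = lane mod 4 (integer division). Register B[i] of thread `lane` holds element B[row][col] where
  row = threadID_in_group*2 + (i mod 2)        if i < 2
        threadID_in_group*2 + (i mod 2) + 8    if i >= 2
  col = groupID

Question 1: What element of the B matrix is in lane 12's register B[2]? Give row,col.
lane 12: G=3 (12/4), T=0 (12%4)
i=2: r=0*2+0+8=8, c=G=3

8,3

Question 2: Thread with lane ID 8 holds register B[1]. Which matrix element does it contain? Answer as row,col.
1,2

L=8=>grp=8>>2=2, tig=8&3=0
[1]=>row 0·2+1+0=1  col grp=2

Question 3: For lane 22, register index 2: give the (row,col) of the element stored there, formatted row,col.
22: gr=5,th=2
[2] (2*2+0+8,5) = (12,5)

12,5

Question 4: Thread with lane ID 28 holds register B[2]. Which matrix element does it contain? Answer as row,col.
28: G=7,T=0
[2] (0*2+0+8,7) = (8,7)

8,7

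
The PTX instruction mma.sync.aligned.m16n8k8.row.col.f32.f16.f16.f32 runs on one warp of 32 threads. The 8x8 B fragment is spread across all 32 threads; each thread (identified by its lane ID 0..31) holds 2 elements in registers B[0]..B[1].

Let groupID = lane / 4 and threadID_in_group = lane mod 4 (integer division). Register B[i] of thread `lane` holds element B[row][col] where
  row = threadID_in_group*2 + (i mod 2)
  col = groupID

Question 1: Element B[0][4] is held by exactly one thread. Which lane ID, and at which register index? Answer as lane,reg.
c:4=>grp=4  r:0=>tig=0,lo=0
L=4*4+0=16  i=0=0

16,0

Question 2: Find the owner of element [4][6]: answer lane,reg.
26,0

c:6=>grp=6  r:4=>tig=2,lo=0
L=6*4+2=26  i=0=0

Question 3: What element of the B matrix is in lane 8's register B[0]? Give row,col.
0,2

L=8→G=8>>2=2, T=8&3=0
[0]→row 0·2+0=0  col G=2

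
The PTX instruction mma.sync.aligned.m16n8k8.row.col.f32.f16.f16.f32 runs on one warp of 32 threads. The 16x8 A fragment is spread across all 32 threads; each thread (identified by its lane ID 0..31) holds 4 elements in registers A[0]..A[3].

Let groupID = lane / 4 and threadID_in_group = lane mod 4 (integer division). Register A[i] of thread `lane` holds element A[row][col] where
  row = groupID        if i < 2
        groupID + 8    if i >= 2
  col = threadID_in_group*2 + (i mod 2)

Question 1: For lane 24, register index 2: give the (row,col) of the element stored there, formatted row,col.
lane 24->24/4=6, 24 mod 4=0
i=2  r:6+8->14  c:2·0+0->0

14,0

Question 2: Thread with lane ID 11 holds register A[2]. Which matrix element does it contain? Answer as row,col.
10,6

11: G=2,T=3
[2] (2+8,3*2+0) = (10,6)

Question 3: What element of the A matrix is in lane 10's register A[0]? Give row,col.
2,4

10: grp=2,tig=2
[0] (2+0,2*2+0) = (2,4)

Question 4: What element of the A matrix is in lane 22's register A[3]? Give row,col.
L=22->g=22>>2=5, t=22&3=2
[3]->row 5+8=13  col 2·2+1=5

13,5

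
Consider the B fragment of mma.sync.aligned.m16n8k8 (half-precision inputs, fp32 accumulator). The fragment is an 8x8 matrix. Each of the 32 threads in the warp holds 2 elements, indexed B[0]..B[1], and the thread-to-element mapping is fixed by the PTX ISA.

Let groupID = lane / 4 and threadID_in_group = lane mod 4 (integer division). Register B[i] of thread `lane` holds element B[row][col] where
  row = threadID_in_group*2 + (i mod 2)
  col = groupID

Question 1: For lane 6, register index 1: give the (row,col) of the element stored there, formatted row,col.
5,1

lane 6: g=1 (6/4), t=2 (6%4)
i=1: r=2*2+1=5, c=g=1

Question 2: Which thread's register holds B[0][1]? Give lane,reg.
c=1->g=1  r=0->t=0,b0=0
L=1*4+0=4  i=0=0

4,0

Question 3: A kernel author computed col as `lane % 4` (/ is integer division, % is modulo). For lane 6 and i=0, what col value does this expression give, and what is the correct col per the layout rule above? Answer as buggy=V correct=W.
`lane % 4`[6,0]⇒2
lane 6⇒6/4=1, 6 mod 4=2
i=0  r:2·2+0⇒4  c:1
col: 2 vs 1

buggy=2 correct=1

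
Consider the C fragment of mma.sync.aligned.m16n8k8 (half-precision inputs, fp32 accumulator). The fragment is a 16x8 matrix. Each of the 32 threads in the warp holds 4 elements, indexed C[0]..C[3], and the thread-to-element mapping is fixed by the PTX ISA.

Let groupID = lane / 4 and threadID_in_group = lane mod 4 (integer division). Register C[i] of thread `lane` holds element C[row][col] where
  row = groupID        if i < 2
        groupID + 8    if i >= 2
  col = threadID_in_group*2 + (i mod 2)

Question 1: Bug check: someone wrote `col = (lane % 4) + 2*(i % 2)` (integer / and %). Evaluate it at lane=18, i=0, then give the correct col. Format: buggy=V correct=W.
`(lane % 4) + 2*(i % 2)`[18,0]→2
lane 18: G=4 (18/4), T=2 (18%4)
i=0: r=4+0=4, c=2*2+0=4
col: 2 vs 4

buggy=2 correct=4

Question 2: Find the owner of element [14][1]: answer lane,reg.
24,3

r=14->g=6,rb=1  c=1->t=0,b0=1
L=6*4+0=24  i=1*2+1=3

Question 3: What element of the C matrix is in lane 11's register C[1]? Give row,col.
2,7

lane 11→11/4=2, 11 mod 4=3
i=1  r:2+0→2  c:2·3+1→7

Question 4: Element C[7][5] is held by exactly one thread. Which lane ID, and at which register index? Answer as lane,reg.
r: 7->gid=7,r8=0  c: 5->tid=2,i&1=1
L=7*4+2=30  i=0*2+1=1

30,1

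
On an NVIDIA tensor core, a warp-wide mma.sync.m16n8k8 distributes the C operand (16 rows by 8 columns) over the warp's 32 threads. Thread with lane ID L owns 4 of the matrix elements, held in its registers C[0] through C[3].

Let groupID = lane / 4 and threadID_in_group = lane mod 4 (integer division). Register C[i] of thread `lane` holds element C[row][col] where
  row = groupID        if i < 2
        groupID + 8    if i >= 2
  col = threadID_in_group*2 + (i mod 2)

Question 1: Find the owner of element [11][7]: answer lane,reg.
r=11->g=3,rb=1  c=7->t=3,b0=1
L=3*4+3=15  i=1*2+1=3

15,3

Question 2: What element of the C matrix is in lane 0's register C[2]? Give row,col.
8,0

0: grp=0,tig=0
[2] (0+8,0*2+0) = (8,0)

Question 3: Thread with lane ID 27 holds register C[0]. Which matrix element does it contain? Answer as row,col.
6,6

lane 27=>27/4=6, 27 mod 4=3
i=0  r:6+0=>6  c:2·3+0=>6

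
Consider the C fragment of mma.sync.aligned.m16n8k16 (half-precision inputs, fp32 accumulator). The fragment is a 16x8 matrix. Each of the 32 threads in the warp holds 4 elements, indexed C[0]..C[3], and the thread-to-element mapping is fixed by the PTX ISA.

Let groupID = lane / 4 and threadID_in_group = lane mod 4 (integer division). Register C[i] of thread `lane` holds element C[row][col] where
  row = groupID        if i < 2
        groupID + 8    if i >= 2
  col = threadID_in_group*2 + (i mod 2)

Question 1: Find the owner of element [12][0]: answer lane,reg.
r=12⇒gr=4,Rb=1  c=0⇒th=0,odd=0
L=4*4+0=16  i=1*2+0=2

16,2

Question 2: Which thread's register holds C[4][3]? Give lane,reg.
r=4→G=4,rhi=0  c=3→T=1,p=1
L=4*4+1=17  i=0*2+1=1

17,1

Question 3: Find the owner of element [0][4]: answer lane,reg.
2,0

r: 0->gid=0,r8=0  c: 4->tid=2,i&1=0
L=0*4+2=2  i=0*2+0=0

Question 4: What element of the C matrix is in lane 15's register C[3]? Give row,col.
11,7

L=15=>grp=15>>2=3, tig=15&3=3
[3]=>row 3+8=11  col 3·2+1=7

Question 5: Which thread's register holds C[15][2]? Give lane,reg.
r=15->g=7,rb=1  c=2->t=1,b0=0
L=7*4+1=29  i=1*2+0=2

29,2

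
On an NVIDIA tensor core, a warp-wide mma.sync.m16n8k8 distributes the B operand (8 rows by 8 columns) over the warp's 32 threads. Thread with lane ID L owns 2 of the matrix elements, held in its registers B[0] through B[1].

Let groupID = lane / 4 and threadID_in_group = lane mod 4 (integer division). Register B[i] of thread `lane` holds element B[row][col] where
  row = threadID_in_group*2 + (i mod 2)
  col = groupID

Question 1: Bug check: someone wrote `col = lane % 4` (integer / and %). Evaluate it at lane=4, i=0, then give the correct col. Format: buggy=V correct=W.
`lane % 4`[4,0]→0
lane 4: G=1 (4/4), T=0 (4%4)
i=0: r=0*2+0=0, c=G=1
col: 0 vs 1

buggy=0 correct=1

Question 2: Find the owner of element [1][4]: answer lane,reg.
c=4→G=4  r=1→T=0,p=1
L=4*4+0=16  i=1=1

16,1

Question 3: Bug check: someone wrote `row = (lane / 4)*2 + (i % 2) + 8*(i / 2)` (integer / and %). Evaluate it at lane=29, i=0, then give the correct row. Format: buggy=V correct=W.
`(lane / 4)*2 + (i % 2) + 8*(i / 2)`[29,0]→14
lane 29→29/4=7, 29 mod 4=1
i=0  r:2·1+0→2  c:7
row: 14 vs 2

buggy=14 correct=2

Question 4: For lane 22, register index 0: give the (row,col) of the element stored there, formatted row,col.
L=22⇒gr=22>>2=5, th=22&3=2
[0]⇒row 2·2+0=4  col gr=5

4,5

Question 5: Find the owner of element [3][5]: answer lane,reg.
21,1

c=5→G=5  r=3→T=1,p=1
L=5*4+1=21  i=1=1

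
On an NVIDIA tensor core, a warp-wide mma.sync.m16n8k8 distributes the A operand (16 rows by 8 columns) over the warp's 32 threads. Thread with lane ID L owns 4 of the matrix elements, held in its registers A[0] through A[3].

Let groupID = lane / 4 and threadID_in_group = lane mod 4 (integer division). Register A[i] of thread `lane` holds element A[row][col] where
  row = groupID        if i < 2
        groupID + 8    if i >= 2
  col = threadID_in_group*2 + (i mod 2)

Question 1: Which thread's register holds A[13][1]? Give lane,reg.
20,3

r:13=>grp=5,rB=1  c:1=>tig=0,lo=1
L=5*4+0=20  i=1*2+1=3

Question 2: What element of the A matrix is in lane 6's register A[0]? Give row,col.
1,4

6: g=1,t=2
[0] (1+0,2*2+0) = (1,4)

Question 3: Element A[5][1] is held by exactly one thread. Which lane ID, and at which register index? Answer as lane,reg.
r=5⇒gr=5,Rb=0  c=1⇒th=0,odd=1
L=5*4+0=20  i=0*2+1=1

20,1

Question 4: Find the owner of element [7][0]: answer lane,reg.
28,0

r:7=>grp=7,rB=0  c:0=>tig=0,lo=0
L=7*4+0=28  i=0*2+0=0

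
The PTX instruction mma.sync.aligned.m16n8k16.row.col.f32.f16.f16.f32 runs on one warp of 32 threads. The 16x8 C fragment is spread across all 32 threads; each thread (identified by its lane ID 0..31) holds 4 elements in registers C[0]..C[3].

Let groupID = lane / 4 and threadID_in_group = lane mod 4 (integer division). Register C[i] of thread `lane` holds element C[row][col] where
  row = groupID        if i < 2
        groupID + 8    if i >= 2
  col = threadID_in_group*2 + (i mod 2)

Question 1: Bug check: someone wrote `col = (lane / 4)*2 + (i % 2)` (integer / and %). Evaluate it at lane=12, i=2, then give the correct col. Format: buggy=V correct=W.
`(lane / 4)*2 + (i % 2)`[12,2]->6
lane 12: g=3 (12/4), t=0 (12%4)
i=2: r=3+8=11, c=0*2+0=0
col: 6 vs 0

buggy=6 correct=0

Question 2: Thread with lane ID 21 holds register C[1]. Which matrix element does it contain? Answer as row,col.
5,3

21: gr=5,th=1
[1] (5+0,1*2+1) = (5,3)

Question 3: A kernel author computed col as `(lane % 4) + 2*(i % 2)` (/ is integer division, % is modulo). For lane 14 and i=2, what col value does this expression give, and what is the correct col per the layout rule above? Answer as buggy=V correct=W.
`(lane % 4) + 2*(i % 2)`[14,2]->2
L=14->gid=14>>2=3, tid=14&3=2
[2]->row 3+8=11  col 2·2+0=4
col: 2 vs 4

buggy=2 correct=4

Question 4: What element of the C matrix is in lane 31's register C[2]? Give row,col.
31: gr=7,th=3
[2] (7+8,3*2+0) = (15,6)

15,6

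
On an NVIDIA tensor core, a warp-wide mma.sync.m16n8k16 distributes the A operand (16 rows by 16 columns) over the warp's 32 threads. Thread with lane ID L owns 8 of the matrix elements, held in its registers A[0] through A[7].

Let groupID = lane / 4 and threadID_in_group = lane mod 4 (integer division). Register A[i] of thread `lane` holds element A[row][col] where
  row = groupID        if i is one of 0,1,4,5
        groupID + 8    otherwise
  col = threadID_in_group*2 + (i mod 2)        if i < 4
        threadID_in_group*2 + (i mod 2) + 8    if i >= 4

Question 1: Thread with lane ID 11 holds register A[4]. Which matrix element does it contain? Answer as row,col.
lane 11: gr=2 (11/4), th=3 (11%4)
i=4: r=2+0=2, c=3*2+0+8=14

2,14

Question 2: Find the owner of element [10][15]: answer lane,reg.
11,7

r=10⇒gr=2,Rb=1  c=15⇒Cb=1,th=3,odd=1
L=2*4+3=11  i=1*4+1*2+1=7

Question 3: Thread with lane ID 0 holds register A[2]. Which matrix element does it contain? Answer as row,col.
lane 0⇒0/4=0, 0 mod 4=0
i=2  r:0+8⇒8  c:2·0+0+0⇒0

8,0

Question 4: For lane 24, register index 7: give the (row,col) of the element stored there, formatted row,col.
14,9

lane 24->24/4=6, 24 mod 4=0
i=7  r:6+8->14  c:2·0+1+8->9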